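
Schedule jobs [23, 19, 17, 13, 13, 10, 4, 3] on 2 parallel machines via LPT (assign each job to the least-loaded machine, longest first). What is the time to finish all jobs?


Jobs (LPT sorted): [23, 19, 17, 13, 13, 10, 4, 3]
Machines: 2
  J=23 → Machine 1 (load: 0+23=23)
  J=19 → Machine 2 (load: 0+19=19)
  J=17 → Machine 2 (load: 19+17=36)
  J=13 → Machine 1 (load: 23+13=36)
  J=13 → Machine 1 (load: 36+13=49)
  J=10 → Machine 2 (load: 36+10=46)
  J=4 → Machine 2 (load: 46+4=50)
  J=3 → Machine 1 (load: 49+3=52)
Machine loads: [52, 50]
Makespan = max = 52 time units


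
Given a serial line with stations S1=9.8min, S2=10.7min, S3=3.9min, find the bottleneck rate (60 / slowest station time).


Bottleneck = longest station time
Station times: [9.8, 10.7, 3.9]
Max = 10.7 min
Rate = 60 / 10.7
= 5.61 units/hour (bottleneck: 10.7min)


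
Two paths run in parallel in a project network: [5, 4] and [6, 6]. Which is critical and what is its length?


Path A: 5 + 4 = 9
Path B: 6 + 6 = 12
Critical path = longest = max(9, 12)
= 12 (Path B)


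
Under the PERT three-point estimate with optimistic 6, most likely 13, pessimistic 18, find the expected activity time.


te = (o + 4m + p) / 6
= (6 + 4×13 + 18) / 6
= (6 + 52 + 18) / 6
= 76 / 6
= 12.67


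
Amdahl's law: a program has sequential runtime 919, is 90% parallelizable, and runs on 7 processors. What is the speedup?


Amdahl's law: T_p = T × ((1-p) + p/N)
= 919 × ((1-0.9) + 0.9/7)
= 919 × (0.10 + 0.1286)
= 919 × 0.2286
= 210.06
Speedup = 919/210.06
= 4.38×


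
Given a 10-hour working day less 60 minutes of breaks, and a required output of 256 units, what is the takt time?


Available = 10×60 - 60 = 540 min
Takt time = 540 / 256
= 2.11 min/unit


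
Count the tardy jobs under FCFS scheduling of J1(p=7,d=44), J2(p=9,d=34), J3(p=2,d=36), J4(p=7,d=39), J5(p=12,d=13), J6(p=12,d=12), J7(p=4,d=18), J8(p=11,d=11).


Completion vs due date:
  J1: C=7, d=44 → on time
  J2: C=16, d=34 → on time
  J3: C=18, d=36 → on time
  J4: C=25, d=39 → on time
  J5: C=37, d=13 → TARDY
  J6: C=49, d=12 → TARDY
  J7: C=53, d=18 → TARDY
  J8: C=64, d=11 → TARDY
Tardy jobs: J5, J6, J7, J8
Count = 4


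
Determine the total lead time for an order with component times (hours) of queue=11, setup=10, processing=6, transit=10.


Lead time = queue + setup + processing + transit
= 11 + 10 + 6 + 10
= 37 hours


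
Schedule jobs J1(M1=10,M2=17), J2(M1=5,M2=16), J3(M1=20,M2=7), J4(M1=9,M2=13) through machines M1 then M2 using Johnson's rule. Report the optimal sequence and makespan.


Johnson's rule:
Group 1 (M1≤M2, sort by M1): ['J2', 'J4', 'J1']
Group 2 (M1>M2, sort desc M2): ['J3']
Sequence: J2 → J4 → J1 → J3
Makespan calculation:
  J2: M1 done=5, M2 done=21
  J4: M1 done=14, M2 done=34
  J1: M1 done=24, M2 done=51
  J3: M1 done=44, M2 done=58
= Sequence: J2 → J4 → J1 → J3, Makespan: 58


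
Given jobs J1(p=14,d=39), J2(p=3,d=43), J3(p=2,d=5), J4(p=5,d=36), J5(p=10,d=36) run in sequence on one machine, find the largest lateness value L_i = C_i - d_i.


Lateness per job (L = C - d):
  J1: C=14, d=39, L=-25
  J2: C=17, d=43, L=-26
  J3: C=19, d=5, L=14
  J4: C=24, d=36, L=-12
  J5: C=34, d=36, L=-2
Lmax = max(-25, -26, 14, -12, -2)
= 14


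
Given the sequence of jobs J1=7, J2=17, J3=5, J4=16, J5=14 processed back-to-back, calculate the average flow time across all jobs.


Completion times:
  J1: completes at 7
  J2: completes at 24
  J3: completes at 29
  J4: completes at 45
  J5: completes at 59
Sum = 164
Average = 164/5
= 32.80


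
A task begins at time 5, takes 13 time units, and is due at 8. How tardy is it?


Completion = start + processing = 5 + 13 = 18
Tardiness = max(0, C - d) = max(0, 18 - 8)
= max(0, 10)
= 10


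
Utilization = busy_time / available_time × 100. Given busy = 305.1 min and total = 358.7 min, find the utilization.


Utilization = busy / total × 100
= 305.1 / 358.7 × 100
= 85.1%


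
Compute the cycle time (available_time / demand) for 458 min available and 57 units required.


Cycle time = available time / demand
= 458 / 57
= 8.04 min/unit


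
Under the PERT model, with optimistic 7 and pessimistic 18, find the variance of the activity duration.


σ² = ((p - o) / 6)² = (p - o)² / 36
= (18 - 7)² / 36
= 11² / 36
= 121 / 36
= 3.3611


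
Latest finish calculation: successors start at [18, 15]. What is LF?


LF = min of all successor start times
Successors start at: [18, 15]
LF = min(18, 15)
= 15


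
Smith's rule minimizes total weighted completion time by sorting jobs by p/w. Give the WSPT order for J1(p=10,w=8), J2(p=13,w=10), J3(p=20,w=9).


WSPT (Smith's rule): sort by p/w ascending
  J1: p/w = 10/8 = 1.250
  J2: p/w = 13/10 = 1.300
  J3: p/w = 20/9 = 2.222
Order: J1 → J2 → J3


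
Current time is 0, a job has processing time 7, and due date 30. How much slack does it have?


Slack = due - current_time - processing
= 30 - 0 - 7
= 23


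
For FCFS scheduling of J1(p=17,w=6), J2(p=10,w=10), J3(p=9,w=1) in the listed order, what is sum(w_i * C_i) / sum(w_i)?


Completion times:
  J1: C=17, w×C=6×17=102
  J2: C=27, w×C=10×27=270
  J3: C=36, w×C=1×36=36
Sum w×C = 408
Sum w = 17
Weighted avg = 408/17
= 24.00


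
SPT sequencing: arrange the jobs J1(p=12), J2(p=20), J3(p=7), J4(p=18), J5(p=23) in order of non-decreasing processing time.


SPT: sort by shortest processing time
  J3: p=7
  J1: p=12
  J4: p=18
  J2: p=20
  J5: p=23
Order: J3 → J1 → J4 → J2 → J5


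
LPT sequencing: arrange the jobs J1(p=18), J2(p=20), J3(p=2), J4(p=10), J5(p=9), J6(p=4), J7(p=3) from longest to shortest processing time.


LPT: sort by longest processing time first
  J2: p=20
  J1: p=18
  J4: p=10
  J5: p=9
  J6: p=4
  J7: p=3
  J3: p=2
Order: J2 → J1 → J4 → J5 → J6 → J7 → J3


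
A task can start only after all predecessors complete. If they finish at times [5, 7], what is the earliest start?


ES = max of all predecessor completion times
Predecessors: [5, 7]
ES = max(5, 7)
= 7


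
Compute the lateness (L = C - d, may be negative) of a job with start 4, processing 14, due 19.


Completion = 4 + 14 = 18
Lateness = C - d = 18 - 19
= -1


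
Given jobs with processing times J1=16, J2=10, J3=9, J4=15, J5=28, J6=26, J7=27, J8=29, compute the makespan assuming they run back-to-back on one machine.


Sequential makespan: sum all processing times
= 16 + 10 + 9 + 15 + 28 + 26 + 27 + 29
= 160 time units


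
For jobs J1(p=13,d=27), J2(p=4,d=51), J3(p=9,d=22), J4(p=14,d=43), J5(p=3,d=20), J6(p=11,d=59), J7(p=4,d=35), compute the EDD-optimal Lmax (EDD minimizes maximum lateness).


EDD order: J5 → J3 → J1 → J7 → J4 → J2 → J6
Completion and lateness:
  J5: C=3, d=20, L=3-20=-17
  J3: C=12, d=22, L=12-22=-10
  J1: C=25, d=27, L=25-27=-2
  J7: C=29, d=35, L=29-35=-6
  J4: C=43, d=43, L=43-43=0
  J2: C=47, d=51, L=47-51=-4
  J6: C=58, d=59, L=58-59=-1
Lmax = max(-17, -10, -2, -6, 0, -4, -1)
= 0


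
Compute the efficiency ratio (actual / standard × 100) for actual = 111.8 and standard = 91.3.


Efficiency = (actual / standard) × 100
= (111.8 / 91.3) × 100
= 122.5%


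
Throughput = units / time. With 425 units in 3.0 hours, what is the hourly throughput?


Throughput = units / time
= 425 / 3.0
= 141.7 units/hour


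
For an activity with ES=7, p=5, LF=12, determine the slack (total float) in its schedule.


EF = ES + duration = 7 + 5 = 12
LS = LF - duration = 12 - 5 = 7
Total Float = LF - EF = 12 - 12
(or LS - ES = 7 - 7)
= 0


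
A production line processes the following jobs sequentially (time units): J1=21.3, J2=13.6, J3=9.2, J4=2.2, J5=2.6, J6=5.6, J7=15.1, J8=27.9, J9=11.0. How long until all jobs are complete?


Sequential makespan: sum all processing times
= 21.3 + 13.6 + 9.2 + 2.2 + 2.6 + 5.6 + 15.1 + 27.9 + 11.0
= 108.5 time units


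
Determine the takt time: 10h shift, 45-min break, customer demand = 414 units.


Available = 10×60 - 45 = 555 min
Takt time = 555 / 414
= 1.34 min/unit


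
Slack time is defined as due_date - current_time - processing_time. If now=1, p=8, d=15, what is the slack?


Slack = due - current_time - processing
= 15 - 1 - 8
= 6


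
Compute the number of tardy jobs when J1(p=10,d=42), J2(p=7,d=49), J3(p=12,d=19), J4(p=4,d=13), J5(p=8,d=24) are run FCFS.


Completion vs due date:
  J1: C=10, d=42 → on time
  J2: C=17, d=49 → on time
  J3: C=29, d=19 → TARDY
  J4: C=33, d=13 → TARDY
  J5: C=41, d=24 → TARDY
Tardy jobs: J3, J4, J5
Count = 3


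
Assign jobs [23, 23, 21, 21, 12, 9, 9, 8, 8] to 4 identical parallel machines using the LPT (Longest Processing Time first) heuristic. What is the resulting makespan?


Jobs (LPT sorted): [23, 23, 21, 21, 12, 9, 9, 8, 8]
Machines: 4
  J=23 → Machine 1 (load: 0+23=23)
  J=23 → Machine 2 (load: 0+23=23)
  J=21 → Machine 3 (load: 0+21=21)
  J=21 → Machine 4 (load: 0+21=21)
  J=12 → Machine 3 (load: 21+12=33)
  J=9 → Machine 4 (load: 21+9=30)
  J=9 → Machine 1 (load: 23+9=32)
  J=8 → Machine 2 (load: 23+8=31)
  J=8 → Machine 4 (load: 30+8=38)
Machine loads: [32, 31, 33, 38]
Makespan = max = 38 time units


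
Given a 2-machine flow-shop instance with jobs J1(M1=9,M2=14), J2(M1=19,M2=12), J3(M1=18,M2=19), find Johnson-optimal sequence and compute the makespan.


Johnson's rule:
Group 1 (M1≤M2, sort by M1): ['J1', 'J3']
Group 2 (M1>M2, sort desc M2): ['J2']
Sequence: J1 → J3 → J2
Makespan calculation:
  J1: M1 done=9, M2 done=23
  J3: M1 done=27, M2 done=46
  J2: M1 done=46, M2 done=58
= Sequence: J1 → J3 → J2, Makespan: 58


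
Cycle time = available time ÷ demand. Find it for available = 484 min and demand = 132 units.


Cycle time = available time / demand
= 484 / 132
= 3.67 min/unit


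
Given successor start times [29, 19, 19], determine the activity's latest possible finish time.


LF = min of all successor start times
Successors start at: [29, 19, 19]
LF = min(29, 19, 19)
= 19


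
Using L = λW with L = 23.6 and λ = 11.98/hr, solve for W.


Little's law: L = λW → W = L / λ
= 23.6 / 11.98
= 1.97 hours


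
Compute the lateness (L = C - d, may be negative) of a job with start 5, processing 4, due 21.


Completion = 5 + 4 = 9
Lateness = C - d = 9 - 21
= -12


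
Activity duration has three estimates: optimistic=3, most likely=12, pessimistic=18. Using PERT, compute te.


te = (o + 4m + p) / 6
= (3 + 4×12 + 18) / 6
= (3 + 48 + 18) / 6
= 69 / 6
= 11.50


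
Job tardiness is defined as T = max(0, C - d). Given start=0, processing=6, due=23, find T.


Completion = start + processing = 0 + 6 = 6
Tardiness = max(0, C - d) = max(0, 6 - 23)
= max(0, -17)
= 0


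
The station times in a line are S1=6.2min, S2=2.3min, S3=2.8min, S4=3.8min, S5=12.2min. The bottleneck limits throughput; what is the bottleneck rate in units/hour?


Bottleneck = longest station time
Station times: [6.2, 2.3, 2.8, 3.8, 12.2]
Max = 12.2 min
Rate = 60 / 12.2
= 4.92 units/hour (bottleneck: 12.2min)


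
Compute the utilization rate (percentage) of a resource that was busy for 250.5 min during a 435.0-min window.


Utilization = busy / total × 100
= 250.5 / 435.0 × 100
= 57.6%


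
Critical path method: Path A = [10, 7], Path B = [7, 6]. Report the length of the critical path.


Path A: 10 + 7 = 17
Path B: 7 + 6 = 13
Critical path = longest = max(17, 13)
= 17 (Path A)


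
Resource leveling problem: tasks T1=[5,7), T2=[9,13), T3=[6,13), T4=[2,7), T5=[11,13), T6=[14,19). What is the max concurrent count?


Check each time point for overlaps:
  t=6: 3 tasks active (T1, T3, T4)
Max concurrent = 3


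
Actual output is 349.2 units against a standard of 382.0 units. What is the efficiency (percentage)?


Efficiency = (actual / standard) × 100
= (349.2 / 382.0) × 100
= 91.4%


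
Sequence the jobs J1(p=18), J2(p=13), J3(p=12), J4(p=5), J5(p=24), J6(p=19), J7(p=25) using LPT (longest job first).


LPT: sort by longest processing time first
  J7: p=25
  J5: p=24
  J6: p=19
  J1: p=18
  J2: p=13
  J3: p=12
  J4: p=5
Order: J7 → J5 → J6 → J1 → J2 → J3 → J4


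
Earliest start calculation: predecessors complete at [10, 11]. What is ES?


ES = max of all predecessor completion times
Predecessors: [10, 11]
ES = max(10, 11)
= 11


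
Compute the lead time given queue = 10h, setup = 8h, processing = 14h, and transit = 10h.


Lead time = queue + setup + processing + transit
= 10 + 8 + 14 + 10
= 42 hours


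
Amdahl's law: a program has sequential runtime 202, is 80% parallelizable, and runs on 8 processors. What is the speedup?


Amdahl's law: T_p = T × ((1-p) + p/N)
= 202 × ((1-0.8) + 0.8/8)
= 202 × (0.20 + 0.1000)
= 202 × 0.3000
= 60.60
Speedup = 202/60.60
= 3.33×


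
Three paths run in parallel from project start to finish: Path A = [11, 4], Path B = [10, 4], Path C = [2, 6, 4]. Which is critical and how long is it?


Path A: 11 + 4 = 15
Path B: 10 + 4 = 14
Path C: 2 + 6 + 4 = 12
Critical path = longest = max(15, 14, 12)
= 15 (Path A)


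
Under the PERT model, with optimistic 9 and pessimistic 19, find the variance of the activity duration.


σ² = ((p - o) / 6)² = (p - o)² / 36
= (19 - 9)² / 36
= 10² / 36
= 100 / 36
= 2.7778


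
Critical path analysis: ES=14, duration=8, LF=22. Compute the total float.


EF = ES + duration = 14 + 8 = 22
LS = LF - duration = 22 - 8 = 14
Total Float = LF - EF = 22 - 22
(or LS - ES = 14 - 14)
= 0


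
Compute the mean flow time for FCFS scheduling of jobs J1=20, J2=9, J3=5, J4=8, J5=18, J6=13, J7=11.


Completion times:
  J1: completes at 20
  J2: completes at 29
  J3: completes at 34
  J4: completes at 42
  J5: completes at 60
  J6: completes at 73
  J7: completes at 84
Sum = 342
Average = 342/7
= 48.86


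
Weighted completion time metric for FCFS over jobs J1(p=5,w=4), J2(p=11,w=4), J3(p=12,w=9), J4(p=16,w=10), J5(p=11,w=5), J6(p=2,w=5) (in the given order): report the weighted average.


Completion times:
  J1: C=5, w×C=4×5=20
  J2: C=16, w×C=4×16=64
  J3: C=28, w×C=9×28=252
  J4: C=44, w×C=10×44=440
  J5: C=55, w×C=5×55=275
  J6: C=57, w×C=5×57=285
Sum w×C = 1336
Sum w = 37
Weighted avg = 1336/37
= 36.11


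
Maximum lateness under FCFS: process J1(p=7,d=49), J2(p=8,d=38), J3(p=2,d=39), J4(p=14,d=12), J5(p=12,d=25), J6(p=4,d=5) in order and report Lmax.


Lateness per job (L = C - d):
  J1: C=7, d=49, L=-42
  J2: C=15, d=38, L=-23
  J3: C=17, d=39, L=-22
  J4: C=31, d=12, L=19
  J5: C=43, d=25, L=18
  J6: C=47, d=5, L=42
Lmax = max(-42, -23, -22, 19, 18, 42)
= 42


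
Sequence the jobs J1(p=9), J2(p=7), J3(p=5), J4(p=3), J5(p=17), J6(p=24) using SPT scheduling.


SPT: sort by shortest processing time
  J4: p=3
  J3: p=5
  J2: p=7
  J1: p=9
  J5: p=17
  J6: p=24
Order: J4 → J3 → J2 → J1 → J5 → J6


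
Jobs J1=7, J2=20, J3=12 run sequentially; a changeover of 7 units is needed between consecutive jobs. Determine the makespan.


Makespan = Σ processing + (n-1) × setup
= (7 + 20 + 12) + (3-1)×7
= 39 + 14
= 53 time units


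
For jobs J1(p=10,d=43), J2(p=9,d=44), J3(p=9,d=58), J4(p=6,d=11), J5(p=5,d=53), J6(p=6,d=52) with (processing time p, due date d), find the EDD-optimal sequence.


EDD: sort by earliest due date
  J4: d=11, p=6
  J1: d=43, p=10
  J2: d=44, p=9
  J6: d=52, p=6
  J5: d=53, p=5
  J3: d=58, p=9
Order: J4 → J1 → J2 → J6 → J5 → J3


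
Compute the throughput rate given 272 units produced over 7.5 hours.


Throughput = units / time
= 272 / 7.5
= 36.3 units/hour


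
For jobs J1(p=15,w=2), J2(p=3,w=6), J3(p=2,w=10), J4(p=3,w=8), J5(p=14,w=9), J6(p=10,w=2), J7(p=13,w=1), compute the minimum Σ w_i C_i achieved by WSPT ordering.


WSPT order (by p/w): J3 → J4 → J2 → J5 → J6 → J1 → J7
  J3: C=2, w·C=10×2=20
  J4: C=5, w·C=8×5=40
  J2: C=8, w·C=6×8=48
  J5: C=22, w·C=9×22=198
  J6: C=32, w·C=2×32=64
  J1: C=47, w·C=2×47=94
  J7: C=60, w·C=1×60=60
Σ w·C = 524
= 524


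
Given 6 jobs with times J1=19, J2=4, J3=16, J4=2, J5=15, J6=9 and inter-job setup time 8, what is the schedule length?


Makespan = Σ processing + (n-1) × setup
= (19 + 4 + 16 + 2 + 15 + 9) + (6-1)×8
= 65 + 40
= 105 time units


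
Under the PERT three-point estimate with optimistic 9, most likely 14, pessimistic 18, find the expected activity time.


te = (o + 4m + p) / 6
= (9 + 4×14 + 18) / 6
= (9 + 56 + 18) / 6
= 83 / 6
= 13.83


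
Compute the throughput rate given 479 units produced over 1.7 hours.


Throughput = units / time
= 479 / 1.7
= 281.8 units/hour


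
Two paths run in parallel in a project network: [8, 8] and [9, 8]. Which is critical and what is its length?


Path A: 8 + 8 = 16
Path B: 9 + 8 = 17
Critical path = longest = max(16, 17)
= 17 (Path B)


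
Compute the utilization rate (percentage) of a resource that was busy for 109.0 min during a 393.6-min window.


Utilization = busy / total × 100
= 109.0 / 393.6 × 100
= 27.7%


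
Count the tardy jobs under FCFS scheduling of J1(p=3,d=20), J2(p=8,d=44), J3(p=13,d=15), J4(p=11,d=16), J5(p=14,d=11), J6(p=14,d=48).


Completion vs due date:
  J1: C=3, d=20 → on time
  J2: C=11, d=44 → on time
  J3: C=24, d=15 → TARDY
  J4: C=35, d=16 → TARDY
  J5: C=49, d=11 → TARDY
  J6: C=63, d=48 → TARDY
Tardy jobs: J3, J4, J5, J6
Count = 4


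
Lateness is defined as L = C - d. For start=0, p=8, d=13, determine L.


Completion = 0 + 8 = 8
Lateness = C - d = 8 - 13
= -5


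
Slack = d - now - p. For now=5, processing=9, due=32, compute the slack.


Slack = due - current_time - processing
= 32 - 5 - 9
= 18


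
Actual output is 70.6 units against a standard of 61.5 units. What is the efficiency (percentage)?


Efficiency = (actual / standard) × 100
= (70.6 / 61.5) × 100
= 114.8%


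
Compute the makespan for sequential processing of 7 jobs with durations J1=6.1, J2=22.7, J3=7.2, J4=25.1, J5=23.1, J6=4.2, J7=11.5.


Sequential makespan: sum all processing times
= 6.1 + 22.7 + 7.2 + 25.1 + 23.1 + 4.2 + 11.5
= 99.9 time units


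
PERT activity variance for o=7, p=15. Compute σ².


σ² = ((p - o) / 6)² = (p - o)² / 36
= (15 - 7)² / 36
= 8² / 36
= 64 / 36
= 1.7778


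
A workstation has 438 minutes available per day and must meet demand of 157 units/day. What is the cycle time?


Cycle time = available time / demand
= 438 / 157
= 2.79 min/unit


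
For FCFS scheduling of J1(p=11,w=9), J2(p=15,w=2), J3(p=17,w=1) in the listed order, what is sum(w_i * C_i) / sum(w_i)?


Completion times:
  J1: C=11, w×C=9×11=99
  J2: C=26, w×C=2×26=52
  J3: C=43, w×C=1×43=43
Sum w×C = 194
Sum w = 12
Weighted avg = 194/12
= 16.17


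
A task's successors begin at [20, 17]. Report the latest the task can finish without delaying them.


LF = min of all successor start times
Successors start at: [20, 17]
LF = min(20, 17)
= 17


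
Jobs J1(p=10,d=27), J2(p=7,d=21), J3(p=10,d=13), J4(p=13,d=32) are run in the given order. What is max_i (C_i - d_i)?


Lateness per job (L = C - d):
  J1: C=10, d=27, L=-17
  J2: C=17, d=21, L=-4
  J3: C=27, d=13, L=14
  J4: C=40, d=32, L=8
Lmax = max(-17, -4, 14, 8)
= 14


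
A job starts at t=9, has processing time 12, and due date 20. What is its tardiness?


Completion = start + processing = 9 + 12 = 21
Tardiness = max(0, C - d) = max(0, 21 - 20)
= max(0, 1)
= 1


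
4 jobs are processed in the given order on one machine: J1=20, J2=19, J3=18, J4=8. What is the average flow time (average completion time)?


Completion times:
  J1: completes at 20
  J2: completes at 39
  J3: completes at 57
  J4: completes at 65
Sum = 181
Average = 181/4
= 45.25


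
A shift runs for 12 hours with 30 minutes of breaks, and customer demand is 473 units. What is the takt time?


Available = 12×60 - 30 = 690 min
Takt time = 690 / 473
= 1.46 min/unit


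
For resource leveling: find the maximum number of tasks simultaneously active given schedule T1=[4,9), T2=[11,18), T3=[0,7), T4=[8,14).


Check each time point for overlaps:
  t=4: 2 tasks active (T1, T3)
Max concurrent = 2


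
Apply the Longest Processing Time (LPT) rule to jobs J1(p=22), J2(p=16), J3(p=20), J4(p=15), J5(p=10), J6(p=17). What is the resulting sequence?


LPT: sort by longest processing time first
  J1: p=22
  J3: p=20
  J6: p=17
  J2: p=16
  J4: p=15
  J5: p=10
Order: J1 → J3 → J6 → J2 → J4 → J5


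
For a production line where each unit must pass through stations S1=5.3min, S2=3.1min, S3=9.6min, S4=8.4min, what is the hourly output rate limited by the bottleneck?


Bottleneck = longest station time
Station times: [5.3, 3.1, 9.6, 8.4]
Max = 9.6 min
Rate = 60 / 9.6
= 6.25 units/hour (bottleneck: 9.6min)


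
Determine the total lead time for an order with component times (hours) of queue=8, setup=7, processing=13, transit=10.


Lead time = queue + setup + processing + transit
= 8 + 7 + 13 + 10
= 38 hours


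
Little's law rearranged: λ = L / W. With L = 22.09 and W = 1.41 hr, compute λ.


Little's law: L = λW → λ = L / W
= 22.09 / 1.41
= 15.67 per hour


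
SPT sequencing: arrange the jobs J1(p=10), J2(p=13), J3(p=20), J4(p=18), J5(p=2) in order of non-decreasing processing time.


SPT: sort by shortest processing time
  J5: p=2
  J1: p=10
  J2: p=13
  J4: p=18
  J3: p=20
Order: J5 → J1 → J2 → J4 → J3


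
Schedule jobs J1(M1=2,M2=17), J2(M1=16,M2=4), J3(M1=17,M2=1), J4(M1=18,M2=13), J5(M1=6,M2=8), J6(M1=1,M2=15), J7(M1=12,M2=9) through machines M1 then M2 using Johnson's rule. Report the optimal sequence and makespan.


Johnson's rule:
Group 1 (M1≤M2, sort by M1): ['J6', 'J1', 'J5']
Group 2 (M1>M2, sort desc M2): ['J4', 'J7', 'J2', 'J3']
Sequence: J6 → J1 → J5 → J4 → J7 → J2 → J3
Makespan calculation:
  J6: M1 done=1, M2 done=16
  J1: M1 done=3, M2 done=33
  J5: M1 done=9, M2 done=41
  J4: M1 done=27, M2 done=54
  J7: M1 done=39, M2 done=63
  J2: M1 done=55, M2 done=67
  J3: M1 done=72, M2 done=73
= Sequence: J6 → J1 → J5 → J4 → J7 → J2 → J3, Makespan: 73


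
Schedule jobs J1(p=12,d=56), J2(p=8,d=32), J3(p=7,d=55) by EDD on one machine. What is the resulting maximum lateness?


EDD order: J2 → J3 → J1
Completion and lateness:
  J2: C=8, d=32, L=8-32=-24
  J3: C=15, d=55, L=15-55=-40
  J1: C=27, d=56, L=27-56=-29
Lmax = max(-24, -40, -29)
= -24


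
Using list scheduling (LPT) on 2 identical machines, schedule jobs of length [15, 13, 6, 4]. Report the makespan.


Jobs (LPT sorted): [15, 13, 6, 4]
Machines: 2
  J=15 → Machine 1 (load: 0+15=15)
  J=13 → Machine 2 (load: 0+13=13)
  J=6 → Machine 2 (load: 13+6=19)
  J=4 → Machine 1 (load: 15+4=19)
Machine loads: [19, 19]
Makespan = max = 19 time units


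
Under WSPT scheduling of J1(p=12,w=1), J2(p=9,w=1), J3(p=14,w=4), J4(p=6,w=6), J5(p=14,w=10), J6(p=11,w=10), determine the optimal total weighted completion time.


WSPT order (by p/w): J4 → J6 → J5 → J3 → J2 → J1
  J4: C=6, w·C=6×6=36
  J6: C=17, w·C=10×17=170
  J5: C=31, w·C=10×31=310
  J3: C=45, w·C=4×45=180
  J2: C=54, w·C=1×54=54
  J1: C=66, w·C=1×66=66
Σ w·C = 816
= 816


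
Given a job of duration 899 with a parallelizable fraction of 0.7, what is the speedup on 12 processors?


Amdahl's law: T_p = T × ((1-p) + p/N)
= 899 × ((1-0.7) + 0.7/12)
= 899 × (0.30 + 0.0583)
= 899 × 0.3583
= 322.14
Speedup = 899/322.14
= 2.79×


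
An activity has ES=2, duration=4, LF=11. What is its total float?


EF = ES + duration = 2 + 4 = 6
LS = LF - duration = 11 - 4 = 7
Total Float = LF - EF = 11 - 6
(or LS - ES = 7 - 2)
= 5


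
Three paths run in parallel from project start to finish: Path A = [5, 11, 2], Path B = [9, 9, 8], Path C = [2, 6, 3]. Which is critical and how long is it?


Path A: 5 + 11 + 2 = 18
Path B: 9 + 9 + 8 = 26
Path C: 2 + 6 + 3 = 11
Critical path = longest = max(18, 26, 11)
= 26 (Path B)


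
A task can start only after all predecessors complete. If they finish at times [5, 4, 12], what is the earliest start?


ES = max of all predecessor completion times
Predecessors: [5, 4, 12]
ES = max(5, 4, 12)
= 12


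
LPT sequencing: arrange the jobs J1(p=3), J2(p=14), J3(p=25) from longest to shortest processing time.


LPT: sort by longest processing time first
  J3: p=25
  J2: p=14
  J1: p=3
Order: J3 → J2 → J1


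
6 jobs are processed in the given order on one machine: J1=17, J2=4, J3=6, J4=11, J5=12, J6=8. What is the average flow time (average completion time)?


Completion times:
  J1: completes at 17
  J2: completes at 21
  J3: completes at 27
  J4: completes at 38
  J5: completes at 50
  J6: completes at 58
Sum = 211
Average = 211/6
= 35.17


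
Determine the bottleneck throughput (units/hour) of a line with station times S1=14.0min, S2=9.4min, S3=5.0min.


Bottleneck = longest station time
Station times: [14.0, 9.4, 5.0]
Max = 14.0 min
Rate = 60 / 14.0
= 4.29 units/hour (bottleneck: 14.0min)


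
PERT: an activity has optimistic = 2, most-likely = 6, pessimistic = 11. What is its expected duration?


te = (o + 4m + p) / 6
= (2 + 4×6 + 11) / 6
= (2 + 24 + 11) / 6
= 37 / 6
= 6.17


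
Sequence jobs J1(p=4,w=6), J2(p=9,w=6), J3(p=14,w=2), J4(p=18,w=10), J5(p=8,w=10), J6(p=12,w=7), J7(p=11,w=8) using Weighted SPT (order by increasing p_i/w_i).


WSPT (Smith's rule): sort by p/w ascending
  J1: p/w = 4/6 = 0.667
  J5: p/w = 8/10 = 0.800
  J7: p/w = 11/8 = 1.375
  J2: p/w = 9/6 = 1.500
  J6: p/w = 12/7 = 1.714
  J4: p/w = 18/10 = 1.800
  J3: p/w = 14/2 = 7.000
Order: J1 → J5 → J7 → J2 → J6 → J4 → J3


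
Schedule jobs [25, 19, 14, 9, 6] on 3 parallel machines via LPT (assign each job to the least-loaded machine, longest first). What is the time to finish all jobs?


Jobs (LPT sorted): [25, 19, 14, 9, 6]
Machines: 3
  J=25 → Machine 1 (load: 0+25=25)
  J=19 → Machine 2 (load: 0+19=19)
  J=14 → Machine 3 (load: 0+14=14)
  J=9 → Machine 3 (load: 14+9=23)
  J=6 → Machine 2 (load: 19+6=25)
Machine loads: [25, 25, 23]
Makespan = max = 25 time units


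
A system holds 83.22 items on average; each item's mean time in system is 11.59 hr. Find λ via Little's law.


Little's law: L = λW → λ = L / W
= 83.22 / 11.59
= 7.18 per hour


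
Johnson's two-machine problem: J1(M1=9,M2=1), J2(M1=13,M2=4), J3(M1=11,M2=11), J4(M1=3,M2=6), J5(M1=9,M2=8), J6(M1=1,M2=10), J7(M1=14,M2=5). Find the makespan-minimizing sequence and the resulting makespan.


Johnson's rule:
Group 1 (M1≤M2, sort by M1): ['J6', 'J4', 'J3']
Group 2 (M1>M2, sort desc M2): ['J5', 'J7', 'J2', 'J1']
Sequence: J6 → J4 → J3 → J5 → J7 → J2 → J1
Makespan calculation:
  J6: M1 done=1, M2 done=11
  J4: M1 done=4, M2 done=17
  J3: M1 done=15, M2 done=28
  J5: M1 done=24, M2 done=36
  J7: M1 done=38, M2 done=43
  J2: M1 done=51, M2 done=55
  J1: M1 done=60, M2 done=61
= Sequence: J6 → J4 → J3 → J5 → J7 → J2 → J1, Makespan: 61


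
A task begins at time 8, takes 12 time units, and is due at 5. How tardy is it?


Completion = start + processing = 8 + 12 = 20
Tardiness = max(0, C - d) = max(0, 20 - 5)
= max(0, 15)
= 15


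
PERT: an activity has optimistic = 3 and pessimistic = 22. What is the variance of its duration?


σ² = ((p - o) / 6)² = (p - o)² / 36
= (22 - 3)² / 36
= 19² / 36
= 361 / 36
= 10.0278


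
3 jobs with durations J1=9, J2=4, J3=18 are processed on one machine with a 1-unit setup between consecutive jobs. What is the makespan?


Makespan = Σ processing + (n-1) × setup
= (9 + 4 + 18) + (3-1)×1
= 31 + 2
= 33 time units


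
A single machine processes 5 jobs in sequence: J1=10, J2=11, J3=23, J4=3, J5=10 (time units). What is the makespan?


Sequential makespan: sum all processing times
= 10 + 11 + 23 + 3 + 10
= 57 time units


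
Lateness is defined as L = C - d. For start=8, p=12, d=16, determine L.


Completion = 8 + 12 = 20
Lateness = C - d = 20 - 16
= 4


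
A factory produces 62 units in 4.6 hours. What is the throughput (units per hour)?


Throughput = units / time
= 62 / 4.6
= 13.5 units/hour


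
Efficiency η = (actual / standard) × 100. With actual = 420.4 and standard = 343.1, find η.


Efficiency = (actual / standard) × 100
= (420.4 / 343.1) × 100
= 122.5%


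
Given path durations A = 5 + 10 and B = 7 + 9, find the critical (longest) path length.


Path A: 5 + 10 = 15
Path B: 7 + 9 = 16
Critical path = longest = max(15, 16)
= 16 (Path B)


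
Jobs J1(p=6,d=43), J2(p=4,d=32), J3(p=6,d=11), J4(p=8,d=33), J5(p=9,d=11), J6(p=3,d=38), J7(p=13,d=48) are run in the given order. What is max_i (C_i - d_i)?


Lateness per job (L = C - d):
  J1: C=6, d=43, L=-37
  J2: C=10, d=32, L=-22
  J3: C=16, d=11, L=5
  J4: C=24, d=33, L=-9
  J5: C=33, d=11, L=22
  J6: C=36, d=38, L=-2
  J7: C=49, d=48, L=1
Lmax = max(-37, -22, 5, -9, 22, -2, 1)
= 22


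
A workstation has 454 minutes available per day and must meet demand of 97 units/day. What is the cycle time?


Cycle time = available time / demand
= 454 / 97
= 4.68 min/unit


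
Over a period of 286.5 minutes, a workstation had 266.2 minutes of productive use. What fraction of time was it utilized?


Utilization = busy / total × 100
= 266.2 / 286.5 × 100
= 92.9%


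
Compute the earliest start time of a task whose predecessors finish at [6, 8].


ES = max of all predecessor completion times
Predecessors: [6, 8]
ES = max(6, 8)
= 8


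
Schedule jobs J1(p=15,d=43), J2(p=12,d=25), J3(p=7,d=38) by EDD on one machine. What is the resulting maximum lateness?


EDD order: J2 → J3 → J1
Completion and lateness:
  J2: C=12, d=25, L=12-25=-13
  J3: C=19, d=38, L=19-38=-19
  J1: C=34, d=43, L=34-43=-9
Lmax = max(-13, -19, -9)
= -9


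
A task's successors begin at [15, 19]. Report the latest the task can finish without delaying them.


LF = min of all successor start times
Successors start at: [15, 19]
LF = min(15, 19)
= 15


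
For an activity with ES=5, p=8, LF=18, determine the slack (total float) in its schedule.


EF = ES + duration = 5 + 8 = 13
LS = LF - duration = 18 - 8 = 10
Total Float = LF - EF = 18 - 13
(or LS - ES = 10 - 5)
= 5


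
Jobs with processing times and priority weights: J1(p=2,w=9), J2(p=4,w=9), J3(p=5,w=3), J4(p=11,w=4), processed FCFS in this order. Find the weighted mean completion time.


Completion times:
  J1: C=2, w×C=9×2=18
  J2: C=6, w×C=9×6=54
  J3: C=11, w×C=3×11=33
  J4: C=22, w×C=4×22=88
Sum w×C = 193
Sum w = 25
Weighted avg = 193/25
= 7.72


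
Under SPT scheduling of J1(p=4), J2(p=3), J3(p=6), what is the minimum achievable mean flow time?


SPT order: J2 → J1 → J3
Completion times:
  J2: C=3
  J1: C=7
  J3: C=13
Sum = 23, n = 3
Mean flow = 23/3
= 7.67


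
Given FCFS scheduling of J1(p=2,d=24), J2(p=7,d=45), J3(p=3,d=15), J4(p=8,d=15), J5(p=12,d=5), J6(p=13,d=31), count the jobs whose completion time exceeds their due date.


Completion vs due date:
  J1: C=2, d=24 → on time
  J2: C=9, d=45 → on time
  J3: C=12, d=15 → on time
  J4: C=20, d=15 → TARDY
  J5: C=32, d=5 → TARDY
  J6: C=45, d=31 → TARDY
Tardy jobs: J4, J5, J6
Count = 3


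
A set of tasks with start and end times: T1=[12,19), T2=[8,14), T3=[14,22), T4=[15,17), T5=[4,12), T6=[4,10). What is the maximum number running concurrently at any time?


Check each time point for overlaps:
  t=8: 3 tasks active (T2, T5, T6)
Max concurrent = 3


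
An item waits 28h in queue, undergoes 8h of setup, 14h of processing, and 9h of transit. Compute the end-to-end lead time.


Lead time = queue + setup + processing + transit
= 28 + 8 + 14 + 9
= 59 hours


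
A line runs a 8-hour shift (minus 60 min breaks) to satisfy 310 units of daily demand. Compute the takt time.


Available = 8×60 - 60 = 420 min
Takt time = 420 / 310
= 1.35 min/unit


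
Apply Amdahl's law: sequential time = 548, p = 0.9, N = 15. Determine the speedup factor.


Amdahl's law: T_p = T × ((1-p) + p/N)
= 548 × ((1-0.9) + 0.9/15)
= 548 × (0.10 + 0.0600)
= 548 × 0.1600
= 87.68
Speedup = 548/87.68
= 6.25×


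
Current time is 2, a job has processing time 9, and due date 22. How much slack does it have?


Slack = due - current_time - processing
= 22 - 2 - 9
= 11


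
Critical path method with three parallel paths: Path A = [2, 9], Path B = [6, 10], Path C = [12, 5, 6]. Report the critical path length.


Path A: 2 + 9 = 11
Path B: 6 + 10 = 16
Path C: 12 + 5 + 6 = 23
Critical path = longest = max(11, 16, 23)
= 23 (Path C)


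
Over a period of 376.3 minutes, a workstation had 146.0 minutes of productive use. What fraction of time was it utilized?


Utilization = busy / total × 100
= 146.0 / 376.3 × 100
= 38.8%


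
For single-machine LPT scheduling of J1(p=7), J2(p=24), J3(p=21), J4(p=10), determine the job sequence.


LPT: sort by longest processing time first
  J2: p=24
  J3: p=21
  J4: p=10
  J1: p=7
Order: J2 → J3 → J4 → J1


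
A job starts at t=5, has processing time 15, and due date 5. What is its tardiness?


Completion = start + processing = 5 + 15 = 20
Tardiness = max(0, C - d) = max(0, 20 - 5)
= max(0, 15)
= 15


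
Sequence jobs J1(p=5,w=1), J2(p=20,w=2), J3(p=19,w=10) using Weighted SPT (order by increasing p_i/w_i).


WSPT (Smith's rule): sort by p/w ascending
  J3: p/w = 19/10 = 1.900
  J1: p/w = 5/1 = 5.000
  J2: p/w = 20/2 = 10.000
Order: J3 → J1 → J2


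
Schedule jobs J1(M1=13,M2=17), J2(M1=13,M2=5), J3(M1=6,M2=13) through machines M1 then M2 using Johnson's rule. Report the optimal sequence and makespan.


Johnson's rule:
Group 1 (M1≤M2, sort by M1): ['J3', 'J1']
Group 2 (M1>M2, sort desc M2): ['J2']
Sequence: J3 → J1 → J2
Makespan calculation:
  J3: M1 done=6, M2 done=19
  J1: M1 done=19, M2 done=36
  J2: M1 done=32, M2 done=41
= Sequence: J3 → J1 → J2, Makespan: 41


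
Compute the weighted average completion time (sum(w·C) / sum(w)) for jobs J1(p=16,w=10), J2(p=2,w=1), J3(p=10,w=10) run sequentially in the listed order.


Completion times:
  J1: C=16, w×C=10×16=160
  J2: C=18, w×C=1×18=18
  J3: C=28, w×C=10×28=280
Sum w×C = 458
Sum w = 21
Weighted avg = 458/21
= 21.81


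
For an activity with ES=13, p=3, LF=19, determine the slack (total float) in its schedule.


EF = ES + duration = 13 + 3 = 16
LS = LF - duration = 19 - 3 = 16
Total Float = LF - EF = 19 - 16
(or LS - ES = 16 - 13)
= 3


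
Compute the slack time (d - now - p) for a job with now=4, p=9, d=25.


Slack = due - current_time - processing
= 25 - 4 - 9
= 12


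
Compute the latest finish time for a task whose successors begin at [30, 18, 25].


LF = min of all successor start times
Successors start at: [30, 18, 25]
LF = min(30, 18, 25)
= 18


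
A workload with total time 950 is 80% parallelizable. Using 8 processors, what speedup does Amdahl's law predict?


Amdahl's law: T_p = T × ((1-p) + p/N)
= 950 × ((1-0.8) + 0.8/8)
= 950 × (0.20 + 0.1000)
= 950 × 0.3000
= 285.00
Speedup = 950/285.00
= 3.33×


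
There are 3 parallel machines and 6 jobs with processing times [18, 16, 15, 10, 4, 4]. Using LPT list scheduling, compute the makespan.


Jobs (LPT sorted): [18, 16, 15, 10, 4, 4]
Machines: 3
  J=18 → Machine 1 (load: 0+18=18)
  J=16 → Machine 2 (load: 0+16=16)
  J=15 → Machine 3 (load: 0+15=15)
  J=10 → Machine 3 (load: 15+10=25)
  J=4 → Machine 2 (load: 16+4=20)
  J=4 → Machine 1 (load: 18+4=22)
Machine loads: [22, 20, 25]
Makespan = max = 25 time units


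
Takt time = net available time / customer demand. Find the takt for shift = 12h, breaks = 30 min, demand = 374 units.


Available = 12×60 - 30 = 690 min
Takt time = 690 / 374
= 1.84 min/unit


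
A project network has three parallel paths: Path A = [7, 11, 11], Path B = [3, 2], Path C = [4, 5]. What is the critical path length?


Path A: 7 + 11 + 11 = 29
Path B: 3 + 2 = 5
Path C: 4 + 5 = 9
Critical path = longest = max(29, 5, 9)
= 29 (Path A)


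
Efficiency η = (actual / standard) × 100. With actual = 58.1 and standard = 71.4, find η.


Efficiency = (actual / standard) × 100
= (58.1 / 71.4) × 100
= 81.4%


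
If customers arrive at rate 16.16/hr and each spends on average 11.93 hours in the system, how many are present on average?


Little's law: L = λ × W
= 16.16 × 11.93
= 192.79


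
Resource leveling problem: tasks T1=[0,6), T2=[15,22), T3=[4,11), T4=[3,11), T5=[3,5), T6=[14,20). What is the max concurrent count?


Check each time point for overlaps:
  t=4: 4 tasks active (T1, T3, T4, T5)
Max concurrent = 4


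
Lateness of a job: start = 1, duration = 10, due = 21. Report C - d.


Completion = 1 + 10 = 11
Lateness = C - d = 11 - 21
= -10


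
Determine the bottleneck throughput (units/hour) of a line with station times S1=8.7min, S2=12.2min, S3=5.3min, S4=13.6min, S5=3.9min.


Bottleneck = longest station time
Station times: [8.7, 12.2, 5.3, 13.6, 3.9]
Max = 13.6 min
Rate = 60 / 13.6
= 4.41 units/hour (bottleneck: 13.6min)


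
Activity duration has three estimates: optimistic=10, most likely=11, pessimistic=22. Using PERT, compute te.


te = (o + 4m + p) / 6
= (10 + 4×11 + 22) / 6
= (10 + 44 + 22) / 6
= 76 / 6
= 12.67


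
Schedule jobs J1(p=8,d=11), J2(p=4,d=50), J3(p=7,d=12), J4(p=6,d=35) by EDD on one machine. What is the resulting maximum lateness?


EDD order: J1 → J3 → J4 → J2
Completion and lateness:
  J1: C=8, d=11, L=8-11=-3
  J3: C=15, d=12, L=15-12=3
  J4: C=21, d=35, L=21-35=-14
  J2: C=25, d=50, L=25-50=-25
Lmax = max(-3, 3, -14, -25)
= 3


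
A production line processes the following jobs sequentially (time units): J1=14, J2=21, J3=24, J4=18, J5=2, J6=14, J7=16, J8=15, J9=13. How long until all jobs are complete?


Sequential makespan: sum all processing times
= 14 + 21 + 24 + 18 + 2 + 14 + 16 + 15 + 13
= 137 time units


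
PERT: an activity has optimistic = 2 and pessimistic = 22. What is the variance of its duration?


σ² = ((p - o) / 6)² = (p - o)² / 36
= (22 - 2)² / 36
= 20² / 36
= 400 / 36
= 11.1111


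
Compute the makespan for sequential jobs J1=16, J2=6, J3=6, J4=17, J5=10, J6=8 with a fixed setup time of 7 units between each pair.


Makespan = Σ processing + (n-1) × setup
= (16 + 6 + 6 + 17 + 10 + 8) + (6-1)×7
= 63 + 35
= 98 time units


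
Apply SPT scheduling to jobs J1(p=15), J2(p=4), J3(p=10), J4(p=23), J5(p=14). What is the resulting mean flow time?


SPT order: J2 → J3 → J5 → J1 → J4
Completion times:
  J2: C=4
  J3: C=14
  J5: C=28
  J1: C=43
  J4: C=66
Sum = 155, n = 5
Mean flow = 155/5
= 31.00


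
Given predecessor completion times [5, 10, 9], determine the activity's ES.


ES = max of all predecessor completion times
Predecessors: [5, 10, 9]
ES = max(5, 10, 9)
= 10


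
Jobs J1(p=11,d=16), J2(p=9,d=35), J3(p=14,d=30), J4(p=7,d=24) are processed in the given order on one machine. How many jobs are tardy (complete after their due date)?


Completion vs due date:
  J1: C=11, d=16 → on time
  J2: C=20, d=35 → on time
  J3: C=34, d=30 → TARDY
  J4: C=41, d=24 → TARDY
Tardy jobs: J3, J4
Count = 2


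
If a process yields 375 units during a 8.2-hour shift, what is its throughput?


Throughput = units / time
= 375 / 8.2
= 45.7 units/hour


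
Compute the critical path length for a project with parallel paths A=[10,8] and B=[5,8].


Path A: 10 + 8 = 18
Path B: 5 + 8 = 13
Critical path = longest = max(18, 13)
= 18 (Path A)


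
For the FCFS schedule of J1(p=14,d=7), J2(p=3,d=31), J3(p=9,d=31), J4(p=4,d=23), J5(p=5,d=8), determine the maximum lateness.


Lateness per job (L = C - d):
  J1: C=14, d=7, L=7
  J2: C=17, d=31, L=-14
  J3: C=26, d=31, L=-5
  J4: C=30, d=23, L=7
  J5: C=35, d=8, L=27
Lmax = max(7, -14, -5, 7, 27)
= 27
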